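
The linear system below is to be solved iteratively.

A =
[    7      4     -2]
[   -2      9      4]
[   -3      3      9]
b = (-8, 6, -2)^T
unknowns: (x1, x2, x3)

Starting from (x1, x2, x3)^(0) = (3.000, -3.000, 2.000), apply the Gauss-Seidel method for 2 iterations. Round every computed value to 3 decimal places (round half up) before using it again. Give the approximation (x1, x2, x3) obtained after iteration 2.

Iteration 1:
  x1 = (-8 - (4)·-3.000 - (-2)·2.000) / (7) = 1.143
  x2 = (6 - (-2)·1.143 - (4)·2.000) / (9) = 0.032
  x3 = (-2 - (-3)·1.143 - (3)·0.032) / (9) = 0.148
Iteration 2:
  x1 = (-8 - (4)·0.032 - (-2)·0.148) / (7) = -1.119
  x2 = (6 - (-2)·-1.119 - (4)·0.148) / (9) = 0.352
  x3 = (-2 - (-3)·-1.119 - (3)·0.352) / (9) = -0.713

(-1.119, 0.352, -0.713)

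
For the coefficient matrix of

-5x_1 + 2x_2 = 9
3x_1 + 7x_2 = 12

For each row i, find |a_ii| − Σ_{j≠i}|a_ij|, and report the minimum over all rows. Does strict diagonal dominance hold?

3

row 1: |-5| − (2) = 3
row 2: |7| − (3) = 4
minimum over rows = 3 → strictly diagonally dominant (convergence guaranteed)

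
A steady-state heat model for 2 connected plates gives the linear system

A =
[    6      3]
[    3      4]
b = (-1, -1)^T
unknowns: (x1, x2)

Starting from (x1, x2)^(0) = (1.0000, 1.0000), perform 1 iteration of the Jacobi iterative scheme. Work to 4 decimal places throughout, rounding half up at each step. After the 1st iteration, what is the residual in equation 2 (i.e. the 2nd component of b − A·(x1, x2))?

Iteration 1:
  x1 = (-1 - (3)·1.0000) / (6) = -0.6667
  x2 = (-1 - (3)·1.0000) / (4) = -1.0000
Residual b − A·x = (6.0002, 5.0001)

5.0001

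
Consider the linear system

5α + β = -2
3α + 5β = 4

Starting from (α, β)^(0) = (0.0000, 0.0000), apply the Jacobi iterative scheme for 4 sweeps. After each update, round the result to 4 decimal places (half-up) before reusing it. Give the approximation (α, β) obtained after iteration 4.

Iteration 1:
  α = (-2 - (1)·0.0000) / (5) = -0.4000
  β = (4 - (3)·0.0000) / (5) = 0.8000
Iteration 2:
  α = (-2 - (1)·0.8000) / (5) = -0.5600
  β = (4 - (3)·-0.4000) / (5) = 1.0400
Iteration 3:
  α = (-2 - (1)·1.0400) / (5) = -0.6080
  β = (4 - (3)·-0.5600) / (5) = 1.1360
Iteration 4:
  α = (-2 - (1)·1.1360) / (5) = -0.6272
  β = (4 - (3)·-0.6080) / (5) = 1.1648

(-0.6272, 1.1648)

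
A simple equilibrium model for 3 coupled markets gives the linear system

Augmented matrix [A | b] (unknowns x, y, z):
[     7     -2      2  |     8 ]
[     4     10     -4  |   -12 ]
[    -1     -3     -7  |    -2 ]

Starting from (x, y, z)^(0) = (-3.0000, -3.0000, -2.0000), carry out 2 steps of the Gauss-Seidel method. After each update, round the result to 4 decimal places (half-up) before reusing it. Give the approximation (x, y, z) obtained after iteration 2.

Iteration 1:
  x = (8 - (-2)·-3.0000 - (2)·-2.0000) / (7) = 0.8571
  y = (-12 - (4)·0.8571 - (-4)·-2.0000) / (10) = -2.3428
  z = (-2 - (-1)·0.8571 - (-3)·-2.3428) / (-7) = 1.1673
Iteration 2:
  x = (8 - (-2)·-2.3428 - (2)·1.1673) / (7) = 0.1400
  y = (-12 - (4)·0.1400 - (-4)·1.1673) / (10) = -0.7891
  z = (-2 - (-1)·0.1400 - (-3)·-0.7891) / (-7) = 0.6039

(0.1400, -0.7891, 0.6039)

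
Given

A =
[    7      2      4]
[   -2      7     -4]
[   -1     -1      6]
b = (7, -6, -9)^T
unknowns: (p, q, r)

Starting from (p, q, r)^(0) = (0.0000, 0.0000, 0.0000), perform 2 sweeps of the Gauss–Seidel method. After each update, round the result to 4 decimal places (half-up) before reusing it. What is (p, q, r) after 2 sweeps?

Iteration 1:
  p = (7 - (2)·0.0000 - (4)·0.0000) / (7) = 1.0000
  q = (-6 - (-2)·1.0000 - (-4)·0.0000) / (7) = -0.5714
  r = (-9 - (-1)·1.0000 - (-1)·-0.5714) / (6) = -1.4286
Iteration 2:
  p = (7 - (2)·-0.5714 - (4)·-1.4286) / (7) = 1.9796
  q = (-6 - (-2)·1.9796 - (-4)·-1.4286) / (7) = -1.1079
  r = (-9 - (-1)·1.9796 - (-1)·-1.1079) / (6) = -1.3547

(1.9796, -1.1079, -1.3547)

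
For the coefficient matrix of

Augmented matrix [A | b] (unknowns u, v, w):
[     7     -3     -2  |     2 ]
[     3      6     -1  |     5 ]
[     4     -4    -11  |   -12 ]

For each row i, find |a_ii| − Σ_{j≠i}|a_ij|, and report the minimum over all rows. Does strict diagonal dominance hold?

row 1: |7| − (3+2) = 2
row 2: |6| − (3+1) = 2
row 3: |-11| − (4+4) = 3
minimum over rows = 2 → strictly diagonally dominant (convergence guaranteed)

2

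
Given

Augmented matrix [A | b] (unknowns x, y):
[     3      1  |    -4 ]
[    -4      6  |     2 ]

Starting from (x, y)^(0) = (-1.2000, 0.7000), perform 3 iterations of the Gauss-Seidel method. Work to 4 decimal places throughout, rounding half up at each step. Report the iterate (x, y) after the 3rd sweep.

Iteration 1:
  x = (-4 - (1)·0.7000) / (3) = -1.5667
  y = (2 - (-4)·-1.5667) / (6) = -0.7111
Iteration 2:
  x = (-4 - (1)·-0.7111) / (3) = -1.0963
  y = (2 - (-4)·-1.0963) / (6) = -0.3975
Iteration 3:
  x = (-4 - (1)·-0.3975) / (3) = -1.2008
  y = (2 - (-4)·-1.2008) / (6) = -0.4672

(-1.2008, -0.4672)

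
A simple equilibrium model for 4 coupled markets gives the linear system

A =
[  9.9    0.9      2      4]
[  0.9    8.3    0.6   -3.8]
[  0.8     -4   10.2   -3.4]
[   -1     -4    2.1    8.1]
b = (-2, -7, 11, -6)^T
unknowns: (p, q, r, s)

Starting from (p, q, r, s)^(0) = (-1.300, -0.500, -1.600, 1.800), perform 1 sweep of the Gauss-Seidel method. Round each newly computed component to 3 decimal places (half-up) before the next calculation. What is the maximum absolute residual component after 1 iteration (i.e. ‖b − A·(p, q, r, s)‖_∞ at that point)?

Iteration 1:
  p = (-2 - (0.9)·-0.500 - (2)·-1.600 - (4)·1.800) / (9.9) = -0.561
  q = (-7 - (0.9)·-0.561 - (0.6)·-1.600 - (-3.8)·1.800) / (8.3) = 0.157
  r = (11 - (0.8)·-0.561 - (-4)·0.157 - (-3.4)·1.800) / (10.2) = 1.784
  s = (-6 - (-1)·-0.561 - (-4)·0.157 - (2.1)·1.784) / (8.1) = -1.195
Residual b − A·x = (4.625, -13.410, -10.183, 0.000); ∞-norm = 13.410

13.410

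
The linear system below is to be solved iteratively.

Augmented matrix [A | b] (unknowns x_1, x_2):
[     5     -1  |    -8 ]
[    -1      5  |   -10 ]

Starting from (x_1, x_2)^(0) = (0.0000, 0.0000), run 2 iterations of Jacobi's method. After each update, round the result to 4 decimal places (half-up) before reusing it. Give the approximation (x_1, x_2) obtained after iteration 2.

(-2.0000, -2.3200)

Iteration 1:
  x_1 = (-8 - (-1)·0.0000) / (5) = -1.6000
  x_2 = (-10 - (-1)·0.0000) / (5) = -2.0000
Iteration 2:
  x_1 = (-8 - (-1)·-2.0000) / (5) = -2.0000
  x_2 = (-10 - (-1)·-1.6000) / (5) = -2.3200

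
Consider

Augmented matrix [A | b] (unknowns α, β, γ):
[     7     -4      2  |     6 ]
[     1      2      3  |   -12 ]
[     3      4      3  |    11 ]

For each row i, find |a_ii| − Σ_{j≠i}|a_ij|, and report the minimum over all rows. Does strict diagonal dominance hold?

row 1: |7| − (4+2) = 1
row 2: |2| − (1+3) = -2
row 3: |3| − (3+4) = -4
minimum over rows = -4 → not strictly diagonally dominant

-4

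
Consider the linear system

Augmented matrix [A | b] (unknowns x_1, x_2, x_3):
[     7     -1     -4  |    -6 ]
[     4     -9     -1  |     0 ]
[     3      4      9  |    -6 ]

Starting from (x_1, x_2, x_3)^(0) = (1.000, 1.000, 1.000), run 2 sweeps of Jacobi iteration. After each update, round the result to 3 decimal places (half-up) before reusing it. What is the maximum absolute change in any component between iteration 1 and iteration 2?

Iteration 1:
  x_1 = (-6 - (-1)·1.000 - (-4)·1.000) / (7) = -0.143
  x_2 = (0 - (4)·1.000 - (-1)·1.000) / (-9) = 0.333
  x_3 = (-6 - (3)·1.000 - (4)·1.000) / (9) = -1.444
Iteration 2:
  x_1 = (-6 - (-1)·0.333 - (-4)·-1.444) / (7) = -1.635
  x_2 = (0 - (4)·-0.143 - (-1)·-1.444) / (-9) = 0.097
  x_3 = (-6 - (3)·-0.143 - (4)·0.333) / (9) = -0.767
Change: (-1.492, -0.236, 0.677) → max |·| = 1.492

1.492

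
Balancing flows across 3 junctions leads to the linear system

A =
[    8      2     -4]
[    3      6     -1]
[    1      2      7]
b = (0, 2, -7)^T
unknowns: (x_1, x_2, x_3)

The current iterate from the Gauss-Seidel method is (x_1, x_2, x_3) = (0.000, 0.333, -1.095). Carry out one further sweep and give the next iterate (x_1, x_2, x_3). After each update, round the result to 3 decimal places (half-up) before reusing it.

(-0.631, 0.466, -1.043)

One sweep:
  x_1 = (0 - (2)·0.333 - (-4)·-1.095) / (8) = -0.631
  x_2 = (2 - (3)·-0.631 - (-1)·-1.095) / (6) = 0.466
  x_3 = (-7 - (1)·-0.631 - (2)·0.466) / (7) = -1.043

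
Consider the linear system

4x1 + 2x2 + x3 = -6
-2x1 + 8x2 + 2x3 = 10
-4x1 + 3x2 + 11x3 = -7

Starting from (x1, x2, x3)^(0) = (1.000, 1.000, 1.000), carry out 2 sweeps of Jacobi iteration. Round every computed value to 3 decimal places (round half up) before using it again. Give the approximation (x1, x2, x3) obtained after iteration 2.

Iteration 1:
  x1 = (-6 - (2)·1.000 - (1)·1.000) / (4) = -2.250
  x2 = (10 - (-2)·1.000 - (2)·1.000) / (8) = 1.250
  x3 = (-7 - (-4)·1.000 - (3)·1.000) / (11) = -0.545
Iteration 2:
  x1 = (-6 - (2)·1.250 - (1)·-0.545) / (4) = -1.989
  x2 = (10 - (-2)·-2.250 - (2)·-0.545) / (8) = 0.824
  x3 = (-7 - (-4)·-2.250 - (3)·1.250) / (11) = -1.795

(-1.989, 0.824, -1.795)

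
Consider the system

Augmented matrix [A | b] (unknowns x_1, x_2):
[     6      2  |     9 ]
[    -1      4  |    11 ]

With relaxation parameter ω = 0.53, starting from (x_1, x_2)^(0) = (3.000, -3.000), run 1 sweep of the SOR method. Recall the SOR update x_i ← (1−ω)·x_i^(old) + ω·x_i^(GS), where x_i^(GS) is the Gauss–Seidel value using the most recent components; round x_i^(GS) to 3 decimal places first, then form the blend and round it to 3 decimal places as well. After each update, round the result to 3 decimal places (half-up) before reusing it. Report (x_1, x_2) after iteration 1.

(2.735, 0.410)

Iteration 1:
  x_1: GS value = (9 - (2)·-3.000) / (6) = 2.500;  x_1 ← (1−ω)·3.000 + ω·2.500 = 2.735
  x_2: GS value = (11 - (-1)·2.735) / (4) = 3.434;  x_2 ← (1−ω)·-3.000 + ω·3.434 = 0.410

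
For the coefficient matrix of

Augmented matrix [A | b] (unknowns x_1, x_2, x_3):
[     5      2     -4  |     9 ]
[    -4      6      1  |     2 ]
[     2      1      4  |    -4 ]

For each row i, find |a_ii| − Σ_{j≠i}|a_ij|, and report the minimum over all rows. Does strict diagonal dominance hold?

row 1: |5| − (2+4) = -1
row 2: |6| − (4+1) = 1
row 3: |4| − (2+1) = 1
minimum over rows = -1 → not strictly diagonally dominant

-1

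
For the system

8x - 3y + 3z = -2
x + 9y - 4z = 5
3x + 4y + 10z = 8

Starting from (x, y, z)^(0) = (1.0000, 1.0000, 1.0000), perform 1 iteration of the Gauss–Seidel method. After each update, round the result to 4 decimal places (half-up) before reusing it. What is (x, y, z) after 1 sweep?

(-0.2500, 1.0278, 0.4639)

Iteration 1:
  x = (-2 - (-3)·1.0000 - (3)·1.0000) / (8) = -0.2500
  y = (5 - (1)·-0.2500 - (-4)·1.0000) / (9) = 1.0278
  z = (8 - (3)·-0.2500 - (4)·1.0278) / (10) = 0.4639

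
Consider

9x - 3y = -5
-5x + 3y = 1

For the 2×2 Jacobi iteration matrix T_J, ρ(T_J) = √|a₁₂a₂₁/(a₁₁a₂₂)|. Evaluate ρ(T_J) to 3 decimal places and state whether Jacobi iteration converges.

0.745

a₁₂a₂₁/(a₁₁a₂₂) = (-3)·(-5) / ((9)·(3)) = 0.555556
ρ = √|0.555556| = √0.555556 = 0.745
ρ < 1, so Jacobi converges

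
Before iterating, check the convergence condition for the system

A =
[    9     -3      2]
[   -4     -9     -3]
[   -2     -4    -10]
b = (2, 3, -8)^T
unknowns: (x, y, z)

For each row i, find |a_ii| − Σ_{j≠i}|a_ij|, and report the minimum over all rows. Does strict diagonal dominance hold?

2

row 1: |9| − (3+2) = 4
row 2: |-9| − (4+3) = 2
row 3: |-10| − (2+4) = 4
minimum over rows = 2 → strictly diagonally dominant (convergence guaranteed)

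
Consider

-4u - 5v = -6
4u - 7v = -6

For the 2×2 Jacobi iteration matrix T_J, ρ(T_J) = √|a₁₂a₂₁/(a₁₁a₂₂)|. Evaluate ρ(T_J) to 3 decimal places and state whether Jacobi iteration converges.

0.845

a₁₂a₂₁/(a₁₁a₂₂) = (-5)·(4) / ((-4)·(-7)) = -0.714286
ρ = √|-0.714286| = √0.714286 = 0.845
ρ < 1, so Jacobi converges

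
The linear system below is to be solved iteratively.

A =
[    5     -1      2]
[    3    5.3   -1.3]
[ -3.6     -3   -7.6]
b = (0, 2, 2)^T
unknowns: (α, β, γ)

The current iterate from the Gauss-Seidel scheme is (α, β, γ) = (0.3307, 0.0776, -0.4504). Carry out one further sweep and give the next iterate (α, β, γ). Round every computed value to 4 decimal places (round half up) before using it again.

(0.1957, 0.1561, -0.4175)

One sweep:
  α = (0 - (-1)·0.0776 - (2)·-0.4504) / (5) = 0.1957
  β = (2 - (3)·0.1957 - (-1.3)·-0.4504) / (5.3) = 0.1561
  γ = (2 - (-3.6)·0.1957 - (-3)·0.1561) / (-7.6) = -0.4175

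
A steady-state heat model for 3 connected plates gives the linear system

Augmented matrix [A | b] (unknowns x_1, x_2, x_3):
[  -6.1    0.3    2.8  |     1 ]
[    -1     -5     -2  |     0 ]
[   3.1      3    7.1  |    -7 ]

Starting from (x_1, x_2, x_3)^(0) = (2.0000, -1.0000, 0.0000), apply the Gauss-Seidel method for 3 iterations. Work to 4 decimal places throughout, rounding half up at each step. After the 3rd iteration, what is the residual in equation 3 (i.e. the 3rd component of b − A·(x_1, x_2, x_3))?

Iteration 1:
  x_1 = (1 - (0.3)·-1.0000 - (2.8)·0.0000) / (-6.1) = -0.2131
  x_2 = (0 - (-1)·-0.2131 - (-2)·0.0000) / (-5) = 0.0426
  x_3 = (-7 - (3.1)·-0.2131 - (3)·0.0426) / (7.1) = -0.9109
Iteration 2:
  x_1 = (1 - (0.3)·0.0426 - (2.8)·-0.9109) / (-6.1) = -0.5800
  x_2 = (0 - (-1)·-0.5800 - (-2)·-0.9109) / (-5) = 0.4804
  x_3 = (-7 - (3.1)·-0.5800 - (3)·0.4804) / (7.1) = -0.9357
Iteration 3:
  x_1 = (1 - (0.3)·0.4804 - (2.8)·-0.9357) / (-6.1) = -0.5698
  x_2 = (0 - (-1)·-0.5698 - (-2)·-0.9357) / (-5) = 0.4882
  x_3 = (-7 - (3.1)·-0.5698 - (3)·0.4882) / (7.1) = -0.9434
Residual b − A·x = (0.0193, -0.0156, -0.0001)

-0.0001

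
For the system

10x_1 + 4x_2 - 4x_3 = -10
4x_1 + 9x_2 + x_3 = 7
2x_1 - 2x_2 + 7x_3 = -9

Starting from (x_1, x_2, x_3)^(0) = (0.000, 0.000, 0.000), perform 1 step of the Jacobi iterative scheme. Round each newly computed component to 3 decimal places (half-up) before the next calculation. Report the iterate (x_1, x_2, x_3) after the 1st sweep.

(-1.000, 0.778, -1.286)

Iteration 1:
  x_1 = (-10 - (4)·0.000 - (-4)·0.000) / (10) = -1.000
  x_2 = (7 - (4)·0.000 - (1)·0.000) / (9) = 0.778
  x_3 = (-9 - (2)·0.000 - (-2)·0.000) / (7) = -1.286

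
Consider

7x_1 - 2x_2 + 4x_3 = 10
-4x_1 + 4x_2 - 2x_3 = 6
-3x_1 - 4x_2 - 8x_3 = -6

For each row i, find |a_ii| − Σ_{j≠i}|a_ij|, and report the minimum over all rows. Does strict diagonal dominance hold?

row 1: |7| − (2+4) = 1
row 2: |4| − (4+2) = -2
row 3: |-8| − (3+4) = 1
minimum over rows = -2 → not strictly diagonally dominant

-2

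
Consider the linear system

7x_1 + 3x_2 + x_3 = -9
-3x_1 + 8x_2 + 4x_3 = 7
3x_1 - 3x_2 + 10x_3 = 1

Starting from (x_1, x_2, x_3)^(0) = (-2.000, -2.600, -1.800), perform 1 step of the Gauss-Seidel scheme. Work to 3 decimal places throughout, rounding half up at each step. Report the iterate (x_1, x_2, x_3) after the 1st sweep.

(0.086, 1.807, 0.616)

Iteration 1:
  x_1 = (-9 - (3)·-2.600 - (1)·-1.800) / (7) = 0.086
  x_2 = (7 - (-3)·0.086 - (4)·-1.800) / (8) = 1.807
  x_3 = (1 - (3)·0.086 - (-3)·1.807) / (10) = 0.616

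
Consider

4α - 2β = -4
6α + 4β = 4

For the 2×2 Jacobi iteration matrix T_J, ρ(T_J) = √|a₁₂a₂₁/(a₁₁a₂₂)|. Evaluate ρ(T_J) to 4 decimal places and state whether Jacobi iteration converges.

a₁₂a₂₁/(a₁₁a₂₂) = (-2)·(6) / ((4)·(4)) = -0.750000
ρ = √|-0.750000| = √0.750000 = 0.8660
ρ < 1, so Jacobi converges

0.8660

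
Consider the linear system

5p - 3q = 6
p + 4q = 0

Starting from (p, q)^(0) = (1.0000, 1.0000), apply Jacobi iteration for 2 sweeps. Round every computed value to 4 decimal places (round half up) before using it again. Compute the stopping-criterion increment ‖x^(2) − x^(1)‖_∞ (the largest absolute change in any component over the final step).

0.7500

Iteration 1:
  p = (6 - (-3)·1.0000) / (5) = 1.8000
  q = (0 - (1)·1.0000) / (4) = -0.2500
Iteration 2:
  p = (6 - (-3)·-0.2500) / (5) = 1.0500
  q = (0 - (1)·1.8000) / (4) = -0.4500
Change: (-0.7500, -0.2000) → max |·| = 0.7500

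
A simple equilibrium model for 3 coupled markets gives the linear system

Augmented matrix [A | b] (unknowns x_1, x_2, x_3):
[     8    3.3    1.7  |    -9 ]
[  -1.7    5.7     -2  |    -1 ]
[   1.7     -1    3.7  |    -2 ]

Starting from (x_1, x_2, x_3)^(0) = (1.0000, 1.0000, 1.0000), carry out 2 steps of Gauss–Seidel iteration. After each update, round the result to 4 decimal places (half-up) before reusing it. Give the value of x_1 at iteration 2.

-1.0182

Iteration 1:
  x_1 = (-9 - (3.3)·1.0000 - (1.7)·1.0000) / (8) = -1.7500
  x_2 = (-1 - (-1.7)·-1.7500 - (-2)·1.0000) / (5.7) = -0.3465
  x_3 = (-2 - (1.7)·-1.7500 - (-1)·-0.3465) / (3.7) = 0.1699
Iteration 2:
  x_1 = (-9 - (3.3)·-0.3465 - (1.7)·0.1699) / (8) = -1.0182
  x_2 = (-1 - (-1.7)·-1.0182 - (-2)·0.1699) / (5.7) = -0.4195
  x_3 = (-2 - (1.7)·-1.0182 - (-1)·-0.4195) / (3.7) = -0.1861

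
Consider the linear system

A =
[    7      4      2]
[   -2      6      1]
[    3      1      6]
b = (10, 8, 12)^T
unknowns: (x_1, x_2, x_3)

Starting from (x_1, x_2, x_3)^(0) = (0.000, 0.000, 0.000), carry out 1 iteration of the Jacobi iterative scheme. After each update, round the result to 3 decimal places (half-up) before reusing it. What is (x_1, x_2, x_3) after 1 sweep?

Iteration 1:
  x_1 = (10 - (4)·0.000 - (2)·0.000) / (7) = 1.429
  x_2 = (8 - (-2)·0.000 - (1)·0.000) / (6) = 1.333
  x_3 = (12 - (3)·0.000 - (1)·0.000) / (6) = 2.000

(1.429, 1.333, 2.000)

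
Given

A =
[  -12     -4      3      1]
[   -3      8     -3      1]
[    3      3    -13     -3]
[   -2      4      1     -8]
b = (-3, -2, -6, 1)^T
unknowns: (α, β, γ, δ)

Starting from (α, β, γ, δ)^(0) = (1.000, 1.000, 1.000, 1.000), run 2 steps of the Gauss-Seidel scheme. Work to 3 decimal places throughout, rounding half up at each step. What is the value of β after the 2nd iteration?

Iteration 1:
  α = (-3 - (-4)·1.000 - (3)·1.000 - (1)·1.000) / (-12) = 0.250
  β = (-2 - (-3)·0.250 - (-3)·1.000 - (1)·1.000) / (8) = 0.094
  γ = (-6 - (3)·0.250 - (3)·0.094 - (-3)·1.000) / (-13) = 0.310
  δ = (1 - (-2)·0.250 - (4)·0.094 - (1)·0.310) / (-8) = -0.102
Iteration 2:
  α = (-3 - (-4)·0.094 - (3)·0.310 - (1)·-0.102) / (-12) = 0.288
  β = (-2 - (-3)·0.288 - (-3)·0.310 - (1)·-0.102) / (8) = -0.013
  γ = (-6 - (3)·0.288 - (3)·-0.013 - (-3)·-0.102) / (-13) = 0.549
  δ = (1 - (-2)·0.288 - (4)·-0.013 - (1)·0.549) / (-8) = -0.135

-0.013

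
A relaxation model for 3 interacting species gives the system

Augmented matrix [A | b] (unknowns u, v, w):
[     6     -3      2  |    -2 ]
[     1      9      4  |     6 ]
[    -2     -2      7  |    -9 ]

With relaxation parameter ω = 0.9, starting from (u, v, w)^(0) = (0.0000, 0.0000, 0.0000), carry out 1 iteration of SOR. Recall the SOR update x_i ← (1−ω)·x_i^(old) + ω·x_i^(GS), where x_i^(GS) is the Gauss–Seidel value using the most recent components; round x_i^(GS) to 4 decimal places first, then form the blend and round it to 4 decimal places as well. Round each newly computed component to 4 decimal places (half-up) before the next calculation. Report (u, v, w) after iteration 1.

(-0.3000, 0.6300, -1.0723)

Iteration 1:
  u: GS value = (-2 - (-3)·0.0000 - (2)·0.0000) / (6) = -0.3333;  u ← (1−ω)·0.0000 + ω·-0.3333 = -0.3000
  v: GS value = (6 - (1)·-0.3000 - (4)·0.0000) / (9) = 0.7000;  v ← (1−ω)·0.0000 + ω·0.7000 = 0.6300
  w: GS value = (-9 - (-2)·-0.3000 - (-2)·0.6300) / (7) = -1.1914;  w ← (1−ω)·0.0000 + ω·-1.1914 = -1.0723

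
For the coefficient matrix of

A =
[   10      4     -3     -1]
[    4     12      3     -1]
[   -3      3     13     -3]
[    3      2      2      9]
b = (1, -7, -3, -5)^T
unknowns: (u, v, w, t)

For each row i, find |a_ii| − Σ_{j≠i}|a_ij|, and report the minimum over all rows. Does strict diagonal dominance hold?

2

row 1: |10| − (4+3+1) = 2
row 2: |12| − (4+3+1) = 4
row 3: |13| − (3+3+3) = 4
row 4: |9| − (3+2+2) = 2
minimum over rows = 2 → strictly diagonally dominant (convergence guaranteed)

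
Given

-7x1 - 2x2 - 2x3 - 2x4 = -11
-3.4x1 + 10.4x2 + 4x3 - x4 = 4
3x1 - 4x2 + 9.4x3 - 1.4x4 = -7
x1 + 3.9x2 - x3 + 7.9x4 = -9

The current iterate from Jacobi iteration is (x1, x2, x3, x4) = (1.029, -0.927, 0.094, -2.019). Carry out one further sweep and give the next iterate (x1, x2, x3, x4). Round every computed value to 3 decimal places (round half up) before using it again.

One sweep:
  x1 = (-11 - (-2)·-0.927 - (-2)·0.094 - (-2)·-2.019) / (-7) = 2.386
  x2 = (4 - (-3.4)·1.029 - (4)·0.094 - (-1)·-2.019) / (10.4) = 0.491
  x3 = (-7 - (3)·1.029 - (-4)·-0.927 - (-1.4)·-2.019) / (9.4) = -1.768
  x4 = (-9 - (1)·1.029 - (3.9)·-0.927 - (-1)·0.094) / (7.9) = -0.800

(2.386, 0.491, -1.768, -0.800)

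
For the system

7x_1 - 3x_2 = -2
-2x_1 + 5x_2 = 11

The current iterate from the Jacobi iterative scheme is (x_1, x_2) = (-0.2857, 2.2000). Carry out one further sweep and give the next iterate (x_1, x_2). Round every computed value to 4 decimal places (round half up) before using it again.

(0.6571, 2.0857)

One sweep:
  x_1 = (-2 - (-3)·2.2000) / (7) = 0.6571
  x_2 = (11 - (-2)·-0.2857) / (5) = 2.0857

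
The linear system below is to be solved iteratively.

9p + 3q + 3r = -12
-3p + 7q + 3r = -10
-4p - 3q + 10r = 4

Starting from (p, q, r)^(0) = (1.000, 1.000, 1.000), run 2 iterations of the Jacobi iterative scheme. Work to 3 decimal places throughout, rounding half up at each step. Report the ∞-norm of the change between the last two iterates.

1.929

Iteration 1:
  p = (-12 - (3)·1.000 - (3)·1.000) / (9) = -2.000
  q = (-10 - (-3)·1.000 - (3)·1.000) / (7) = -1.429
  r = (4 - (-4)·1.000 - (-3)·1.000) / (10) = 1.100
Iteration 2:
  p = (-12 - (3)·-1.429 - (3)·1.100) / (9) = -1.224
  q = (-10 - (-3)·-2.000 - (3)·1.100) / (7) = -2.757
  r = (4 - (-4)·-2.000 - (-3)·-1.429) / (10) = -0.829
Change: (0.776, -1.328, -1.929) → max |·| = 1.929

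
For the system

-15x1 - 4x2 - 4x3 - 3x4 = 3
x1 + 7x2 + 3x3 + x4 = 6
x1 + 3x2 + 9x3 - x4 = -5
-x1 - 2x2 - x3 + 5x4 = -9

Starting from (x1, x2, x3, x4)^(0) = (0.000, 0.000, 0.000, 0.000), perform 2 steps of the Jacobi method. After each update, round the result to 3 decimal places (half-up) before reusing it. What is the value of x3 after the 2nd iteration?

Iteration 1:
  x1 = (3 - (-4)·0.000 - (-4)·0.000 - (-3)·0.000) / (-15) = -0.200
  x2 = (6 - (1)·0.000 - (3)·0.000 - (1)·0.000) / (7) = 0.857
  x3 = (-5 - (1)·0.000 - (3)·0.000 - (-1)·0.000) / (9) = -0.556
  x4 = (-9 - (-1)·0.000 - (-2)·0.000 - (-1)·0.000) / (5) = -1.800
Iteration 2:
  x1 = (3 - (-4)·0.857 - (-4)·-0.556 - (-3)·-1.800) / (-15) = 0.080
  x2 = (6 - (1)·-0.200 - (3)·-0.556 - (1)·-1.800) / (7) = 1.381
  x3 = (-5 - (1)·-0.200 - (3)·0.857 - (-1)·-1.800) / (9) = -1.019
  x4 = (-9 - (-1)·-0.200 - (-2)·0.857 - (-1)·-0.556) / (5) = -1.608

-1.019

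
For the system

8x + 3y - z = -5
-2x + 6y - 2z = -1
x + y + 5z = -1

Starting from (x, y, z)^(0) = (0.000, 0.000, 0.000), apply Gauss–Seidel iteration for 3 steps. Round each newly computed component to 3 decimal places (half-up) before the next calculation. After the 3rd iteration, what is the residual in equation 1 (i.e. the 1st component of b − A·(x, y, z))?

Iteration 1:
  x = (-5 - (3)·0.000 - (-1)·0.000) / (8) = -0.625
  y = (-1 - (-2)·-0.625 - (-2)·0.000) / (6) = -0.375
  z = (-1 - (1)·-0.625 - (1)·-0.375) / (5) = 0.000
Iteration 2:
  x = (-5 - (3)·-0.375 - (-1)·0.000) / (8) = -0.484
  y = (-1 - (-2)·-0.484 - (-2)·0.000) / (6) = -0.328
  z = (-1 - (1)·-0.484 - (1)·-0.328) / (5) = -0.038
Iteration 3:
  x = (-5 - (3)·-0.328 - (-1)·-0.038) / (8) = -0.507
  y = (-1 - (-2)·-0.507 - (-2)·-0.038) / (6) = -0.348
  z = (-1 - (1)·-0.507 - (1)·-0.348) / (5) = -0.029
Residual b − A·x = (0.071, 0.016, 0.000)

0.071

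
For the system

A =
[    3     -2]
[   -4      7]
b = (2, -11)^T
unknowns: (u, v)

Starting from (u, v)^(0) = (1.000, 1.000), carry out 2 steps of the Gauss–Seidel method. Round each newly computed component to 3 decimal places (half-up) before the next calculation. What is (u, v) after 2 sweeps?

(0.127, -1.499)

Iteration 1:
  u = (2 - (-2)·1.000) / (3) = 1.333
  v = (-11 - (-4)·1.333) / (7) = -0.810
Iteration 2:
  u = (2 - (-2)·-0.810) / (3) = 0.127
  v = (-11 - (-4)·0.127) / (7) = -1.499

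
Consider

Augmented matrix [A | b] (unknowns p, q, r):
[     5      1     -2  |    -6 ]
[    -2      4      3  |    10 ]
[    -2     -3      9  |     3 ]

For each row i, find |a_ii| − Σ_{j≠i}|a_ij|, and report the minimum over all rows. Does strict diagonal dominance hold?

-1

row 1: |5| − (1+2) = 2
row 2: |4| − (2+3) = -1
row 3: |9| − (2+3) = 4
minimum over rows = -1 → not strictly diagonally dominant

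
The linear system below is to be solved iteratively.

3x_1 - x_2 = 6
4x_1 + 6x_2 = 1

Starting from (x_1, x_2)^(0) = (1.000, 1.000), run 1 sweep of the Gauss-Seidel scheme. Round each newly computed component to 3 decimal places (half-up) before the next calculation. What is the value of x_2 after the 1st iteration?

Iteration 1:
  x_1 = (6 - (-1)·1.000) / (3) = 2.333
  x_2 = (1 - (4)·2.333) / (6) = -1.389

-1.389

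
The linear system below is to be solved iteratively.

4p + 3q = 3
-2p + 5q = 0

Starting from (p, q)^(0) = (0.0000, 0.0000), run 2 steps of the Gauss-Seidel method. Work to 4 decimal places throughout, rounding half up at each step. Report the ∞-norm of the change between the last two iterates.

Iteration 1:
  p = (3 - (3)·0.0000) / (4) = 0.7500
  q = (0 - (-2)·0.7500) / (5) = 0.3000
Iteration 2:
  p = (3 - (3)·0.3000) / (4) = 0.5250
  q = (0 - (-2)·0.5250) / (5) = 0.2100
Change: (-0.2250, -0.0900) → max |·| = 0.2250

0.2250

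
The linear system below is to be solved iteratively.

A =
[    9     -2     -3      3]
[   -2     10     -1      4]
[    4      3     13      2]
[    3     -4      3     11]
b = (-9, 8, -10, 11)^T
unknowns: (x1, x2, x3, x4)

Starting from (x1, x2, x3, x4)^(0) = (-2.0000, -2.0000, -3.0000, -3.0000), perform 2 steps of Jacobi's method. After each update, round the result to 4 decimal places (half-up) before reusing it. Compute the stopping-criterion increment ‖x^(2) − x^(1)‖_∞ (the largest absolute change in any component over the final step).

Iteration 1:
  x1 = (-9 - (-2)·-2.0000 - (-3)·-3.0000 - (3)·-3.0000) / (9) = -1.4444
  x2 = (8 - (-2)·-2.0000 - (-1)·-3.0000 - (4)·-3.0000) / (10) = 1.3000
  x3 = (-10 - (4)·-2.0000 - (3)·-2.0000 - (2)·-3.0000) / (13) = 0.7692
  x4 = (11 - (3)·-2.0000 - (-4)·-2.0000 - (3)·-3.0000) / (11) = 1.6364
Iteration 2:
  x1 = (-9 - (-2)·1.3000 - (-3)·0.7692 - (3)·1.6364) / (9) = -1.0002
  x2 = (8 - (-2)·-1.4444 - (-1)·0.7692 - (4)·1.6364) / (10) = -0.0665
  x3 = (-10 - (4)·-1.4444 - (3)·1.3000 - (2)·1.6364) / (13) = -0.8766
  x4 = (11 - (3)·-1.4444 - (-4)·1.3000 - (3)·0.7692) / (11) = 1.6569
Change: (0.4442, -1.3665, -1.6458, 0.0205) → max |·| = 1.6458

1.6458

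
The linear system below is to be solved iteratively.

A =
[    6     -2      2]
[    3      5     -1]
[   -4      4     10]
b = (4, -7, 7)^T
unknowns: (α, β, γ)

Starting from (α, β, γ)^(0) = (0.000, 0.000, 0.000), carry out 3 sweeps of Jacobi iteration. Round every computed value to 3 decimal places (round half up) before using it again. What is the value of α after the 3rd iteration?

Iteration 1:
  α = (4 - (-2)·0.000 - (2)·0.000) / (6) = 0.667
  β = (-7 - (3)·0.000 - (-1)·0.000) / (5) = -1.400
  γ = (7 - (-4)·0.000 - (4)·0.000) / (10) = 0.700
Iteration 2:
  α = (4 - (-2)·-1.400 - (2)·0.700) / (6) = -0.033
  β = (-7 - (3)·0.667 - (-1)·0.700) / (5) = -1.660
  γ = (7 - (-4)·0.667 - (4)·-1.400) / (10) = 1.527
Iteration 3:
  α = (4 - (-2)·-1.660 - (2)·1.527) / (6) = -0.396
  β = (-7 - (3)·-0.033 - (-1)·1.527) / (5) = -1.075
  γ = (7 - (-4)·-0.033 - (4)·-1.660) / (10) = 1.351

-0.396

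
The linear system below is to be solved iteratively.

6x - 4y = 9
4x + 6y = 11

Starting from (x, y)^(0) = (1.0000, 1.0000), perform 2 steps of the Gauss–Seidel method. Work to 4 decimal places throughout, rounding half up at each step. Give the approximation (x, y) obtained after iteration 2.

(1.7593, 0.6605)

Iteration 1:
  x = (9 - (-4)·1.0000) / (6) = 2.1667
  y = (11 - (4)·2.1667) / (6) = 0.3889
Iteration 2:
  x = (9 - (-4)·0.3889) / (6) = 1.7593
  y = (11 - (4)·1.7593) / (6) = 0.6605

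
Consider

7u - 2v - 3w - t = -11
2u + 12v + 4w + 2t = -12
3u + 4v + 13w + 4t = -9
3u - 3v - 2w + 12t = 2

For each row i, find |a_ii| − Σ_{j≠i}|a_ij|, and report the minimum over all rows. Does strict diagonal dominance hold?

1

row 1: |7| − (2+3+1) = 1
row 2: |12| − (2+4+2) = 4
row 3: |13| − (3+4+4) = 2
row 4: |12| − (3+3+2) = 4
minimum over rows = 1 → strictly diagonally dominant (convergence guaranteed)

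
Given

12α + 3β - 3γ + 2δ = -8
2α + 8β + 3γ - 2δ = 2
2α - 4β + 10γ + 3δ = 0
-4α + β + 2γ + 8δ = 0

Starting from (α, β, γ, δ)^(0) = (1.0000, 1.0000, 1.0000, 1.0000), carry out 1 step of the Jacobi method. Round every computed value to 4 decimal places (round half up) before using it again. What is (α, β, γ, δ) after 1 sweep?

(-0.8333, -0.1250, -0.1000, 0.1250)

Iteration 1:
  α = (-8 - (3)·1.0000 - (-3)·1.0000 - (2)·1.0000) / (12) = -0.8333
  β = (2 - (2)·1.0000 - (3)·1.0000 - (-2)·1.0000) / (8) = -0.1250
  γ = (0 - (2)·1.0000 - (-4)·1.0000 - (3)·1.0000) / (10) = -0.1000
  δ = (0 - (-4)·1.0000 - (1)·1.0000 - (2)·1.0000) / (8) = 0.1250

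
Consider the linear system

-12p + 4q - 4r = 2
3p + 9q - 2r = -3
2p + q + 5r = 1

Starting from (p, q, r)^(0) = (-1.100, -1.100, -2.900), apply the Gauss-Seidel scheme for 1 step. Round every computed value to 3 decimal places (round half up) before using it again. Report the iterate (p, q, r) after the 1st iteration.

(0.433, -1.122, 0.251)

Iteration 1:
  p = (2 - (4)·-1.100 - (-4)·-2.900) / (-12) = 0.433
  q = (-3 - (3)·0.433 - (-2)·-2.900) / (9) = -1.122
  r = (1 - (2)·0.433 - (1)·-1.122) / (5) = 0.251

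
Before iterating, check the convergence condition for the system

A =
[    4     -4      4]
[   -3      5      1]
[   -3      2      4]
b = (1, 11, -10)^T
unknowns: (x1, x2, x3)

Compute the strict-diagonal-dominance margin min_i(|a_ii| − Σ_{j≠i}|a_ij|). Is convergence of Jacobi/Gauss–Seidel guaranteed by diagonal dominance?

-4

row 1: |4| − (4+4) = -4
row 2: |5| − (3+1) = 1
row 3: |4| − (3+2) = -1
minimum over rows = -4 → not strictly diagonally dominant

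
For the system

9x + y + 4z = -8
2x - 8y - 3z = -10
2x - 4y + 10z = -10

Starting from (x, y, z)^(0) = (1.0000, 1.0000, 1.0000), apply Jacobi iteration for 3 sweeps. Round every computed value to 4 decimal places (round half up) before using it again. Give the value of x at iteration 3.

Iteration 1:
  x = (-8 - (1)·1.0000 - (4)·1.0000) / (9) = -1.4444
  y = (-10 - (2)·1.0000 - (-3)·1.0000) / (-8) = 1.1250
  z = (-10 - (2)·1.0000 - (-4)·1.0000) / (10) = -0.8000
Iteration 2:
  x = (-8 - (1)·1.1250 - (4)·-0.8000) / (9) = -0.6583
  y = (-10 - (2)·-1.4444 - (-3)·-0.8000) / (-8) = 1.1889
  z = (-10 - (2)·-1.4444 - (-4)·1.1250) / (10) = -0.2611
Iteration 3:
  x = (-8 - (1)·1.1889 - (4)·-0.2611) / (9) = -0.9049
  y = (-10 - (2)·-0.6583 - (-3)·-0.2611) / (-8) = 1.1833
  z = (-10 - (2)·-0.6583 - (-4)·1.1889) / (10) = -0.3928

-0.9049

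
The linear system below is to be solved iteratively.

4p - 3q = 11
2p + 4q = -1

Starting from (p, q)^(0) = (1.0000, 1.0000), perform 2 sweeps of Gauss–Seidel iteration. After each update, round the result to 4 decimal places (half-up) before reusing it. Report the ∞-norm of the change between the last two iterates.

2.2500

Iteration 1:
  p = (11 - (-3)·1.0000) / (4) = 3.5000
  q = (-1 - (2)·3.5000) / (4) = -2.0000
Iteration 2:
  p = (11 - (-3)·-2.0000) / (4) = 1.2500
  q = (-1 - (2)·1.2500) / (4) = -0.8750
Change: (-2.2500, 1.1250) → max |·| = 2.2500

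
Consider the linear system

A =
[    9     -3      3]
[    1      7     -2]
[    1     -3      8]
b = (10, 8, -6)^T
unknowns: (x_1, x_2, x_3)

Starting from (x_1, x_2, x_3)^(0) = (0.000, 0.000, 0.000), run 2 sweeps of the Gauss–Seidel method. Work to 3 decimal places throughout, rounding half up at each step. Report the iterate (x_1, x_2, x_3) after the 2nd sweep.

(1.612, 0.764, -0.665)

Iteration 1:
  x_1 = (10 - (-3)·0.000 - (3)·0.000) / (9) = 1.111
  x_2 = (8 - (1)·1.111 - (-2)·0.000) / (7) = 0.984
  x_3 = (-6 - (1)·1.111 - (-3)·0.984) / (8) = -0.520
Iteration 2:
  x_1 = (10 - (-3)·0.984 - (3)·-0.520) / (9) = 1.612
  x_2 = (8 - (1)·1.612 - (-2)·-0.520) / (7) = 0.764
  x_3 = (-6 - (1)·1.612 - (-3)·0.764) / (8) = -0.665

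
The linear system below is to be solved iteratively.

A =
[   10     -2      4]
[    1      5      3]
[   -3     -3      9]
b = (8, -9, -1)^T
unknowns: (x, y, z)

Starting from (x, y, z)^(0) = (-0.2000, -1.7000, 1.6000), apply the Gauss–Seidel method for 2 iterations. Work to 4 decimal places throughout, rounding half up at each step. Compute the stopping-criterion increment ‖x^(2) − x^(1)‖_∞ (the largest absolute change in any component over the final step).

1.4341

Iteration 1:
  x = (8 - (-2)·-1.7000 - (4)·1.6000) / (10) = -0.1800
  y = (-9 - (1)·-0.1800 - (3)·1.6000) / (5) = -2.7240
  z = (-1 - (-3)·-0.1800 - (-3)·-2.7240) / (9) = -1.0791
Iteration 2:
  x = (8 - (-2)·-2.7240 - (4)·-1.0791) / (10) = 0.6868
  y = (-9 - (1)·0.6868 - (3)·-1.0791) / (5) = -1.2899
  z = (-1 - (-3)·0.6868 - (-3)·-1.2899) / (9) = -0.3121
Change: (0.8668, 1.4341, 0.7670) → max |·| = 1.4341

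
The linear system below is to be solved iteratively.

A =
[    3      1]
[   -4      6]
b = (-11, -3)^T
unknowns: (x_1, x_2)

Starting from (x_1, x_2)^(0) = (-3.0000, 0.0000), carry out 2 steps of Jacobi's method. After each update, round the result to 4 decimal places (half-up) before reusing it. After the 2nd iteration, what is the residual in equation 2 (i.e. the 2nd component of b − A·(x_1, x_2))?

3.3338

Iteration 1:
  x_1 = (-11 - (1)·0.0000) / (3) = -3.6667
  x_2 = (-3 - (-4)·-3.0000) / (6) = -2.5000
Iteration 2:
  x_1 = (-11 - (1)·-2.5000) / (3) = -2.8333
  x_2 = (-3 - (-4)·-3.6667) / (6) = -2.9445
Residual b − A·x = (0.4444, 3.3338)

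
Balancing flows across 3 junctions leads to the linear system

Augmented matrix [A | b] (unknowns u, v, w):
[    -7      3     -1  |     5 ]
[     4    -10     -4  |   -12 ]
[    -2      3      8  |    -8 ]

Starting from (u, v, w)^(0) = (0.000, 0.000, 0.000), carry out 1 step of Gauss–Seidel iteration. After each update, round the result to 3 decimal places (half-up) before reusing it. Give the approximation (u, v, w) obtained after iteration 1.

Iteration 1:
  u = (5 - (3)·0.000 - (-1)·0.000) / (-7) = -0.714
  v = (-12 - (4)·-0.714 - (-4)·0.000) / (-10) = 0.914
  w = (-8 - (-2)·-0.714 - (3)·0.914) / (8) = -1.521

(-0.714, 0.914, -1.521)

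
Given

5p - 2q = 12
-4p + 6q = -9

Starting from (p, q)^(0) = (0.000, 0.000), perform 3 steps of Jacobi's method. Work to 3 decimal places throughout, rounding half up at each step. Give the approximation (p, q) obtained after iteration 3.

(2.440, -0.300)

Iteration 1:
  p = (12 - (-2)·0.000) / (5) = 2.400
  q = (-9 - (-4)·0.000) / (6) = -1.500
Iteration 2:
  p = (12 - (-2)·-1.500) / (5) = 1.800
  q = (-9 - (-4)·2.400) / (6) = 0.100
Iteration 3:
  p = (12 - (-2)·0.100) / (5) = 2.440
  q = (-9 - (-4)·1.800) / (6) = -0.300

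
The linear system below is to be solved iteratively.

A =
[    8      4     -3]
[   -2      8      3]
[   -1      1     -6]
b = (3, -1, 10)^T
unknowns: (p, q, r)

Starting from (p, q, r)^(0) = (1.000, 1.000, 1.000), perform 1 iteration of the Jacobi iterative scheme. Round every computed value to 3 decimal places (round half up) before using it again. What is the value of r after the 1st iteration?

-1.667

Iteration 1:
  p = (3 - (4)·1.000 - (-3)·1.000) / (8) = 0.250
  q = (-1 - (-2)·1.000 - (3)·1.000) / (8) = -0.250
  r = (10 - (-1)·1.000 - (1)·1.000) / (-6) = -1.667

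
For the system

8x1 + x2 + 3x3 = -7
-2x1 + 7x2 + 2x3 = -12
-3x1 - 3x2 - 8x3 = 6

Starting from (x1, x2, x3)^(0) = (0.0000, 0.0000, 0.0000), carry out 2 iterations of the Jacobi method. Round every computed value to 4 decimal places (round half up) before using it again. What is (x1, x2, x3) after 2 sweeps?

(-0.3795, -1.7500, 0.2210)

Iteration 1:
  x1 = (-7 - (1)·0.0000 - (3)·0.0000) / (8) = -0.8750
  x2 = (-12 - (-2)·0.0000 - (2)·0.0000) / (7) = -1.7143
  x3 = (6 - (-3)·0.0000 - (-3)·0.0000) / (-8) = -0.7500
Iteration 2:
  x1 = (-7 - (1)·-1.7143 - (3)·-0.7500) / (8) = -0.3795
  x2 = (-12 - (-2)·-0.8750 - (2)·-0.7500) / (7) = -1.7500
  x3 = (6 - (-3)·-0.8750 - (-3)·-1.7143) / (-8) = 0.2210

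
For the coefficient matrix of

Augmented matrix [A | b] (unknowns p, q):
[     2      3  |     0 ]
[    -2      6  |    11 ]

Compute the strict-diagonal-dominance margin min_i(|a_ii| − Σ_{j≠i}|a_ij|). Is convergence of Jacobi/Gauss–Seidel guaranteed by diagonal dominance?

row 1: |2| − (3) = -1
row 2: |6| − (2) = 4
minimum over rows = -1 → not strictly diagonally dominant

-1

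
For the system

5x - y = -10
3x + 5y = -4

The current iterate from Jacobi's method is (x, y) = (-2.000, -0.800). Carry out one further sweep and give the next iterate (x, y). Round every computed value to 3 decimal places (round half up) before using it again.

(-2.160, 0.400)

One sweep:
  x = (-10 - (-1)·-0.800) / (5) = -2.160
  y = (-4 - (3)·-2.000) / (5) = 0.400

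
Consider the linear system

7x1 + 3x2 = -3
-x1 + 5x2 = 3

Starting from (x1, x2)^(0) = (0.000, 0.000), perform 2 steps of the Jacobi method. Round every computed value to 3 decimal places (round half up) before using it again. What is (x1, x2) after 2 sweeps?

Iteration 1:
  x1 = (-3 - (3)·0.000) / (7) = -0.429
  x2 = (3 - (-1)·0.000) / (5) = 0.600
Iteration 2:
  x1 = (-3 - (3)·0.600) / (7) = -0.686
  x2 = (3 - (-1)·-0.429) / (5) = 0.514

(-0.686, 0.514)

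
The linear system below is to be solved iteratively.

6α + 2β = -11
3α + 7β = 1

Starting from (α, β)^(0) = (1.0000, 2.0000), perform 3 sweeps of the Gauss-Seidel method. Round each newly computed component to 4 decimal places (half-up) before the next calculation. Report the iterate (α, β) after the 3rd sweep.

(-2.2007, 1.0860)

Iteration 1:
  α = (-11 - (2)·2.0000) / (6) = -2.5000
  β = (1 - (3)·-2.5000) / (7) = 1.2143
Iteration 2:
  α = (-11 - (2)·1.2143) / (6) = -2.2381
  β = (1 - (3)·-2.2381) / (7) = 1.1020
Iteration 3:
  α = (-11 - (2)·1.1020) / (6) = -2.2007
  β = (1 - (3)·-2.2007) / (7) = 1.0860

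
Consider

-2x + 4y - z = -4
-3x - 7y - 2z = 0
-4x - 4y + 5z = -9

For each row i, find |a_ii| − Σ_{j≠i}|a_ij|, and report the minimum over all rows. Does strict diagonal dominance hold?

row 1: |-2| − (4+1) = -3
row 2: |-7| − (3+2) = 2
row 3: |5| − (4+4) = -3
minimum over rows = -3 → not strictly diagonally dominant

-3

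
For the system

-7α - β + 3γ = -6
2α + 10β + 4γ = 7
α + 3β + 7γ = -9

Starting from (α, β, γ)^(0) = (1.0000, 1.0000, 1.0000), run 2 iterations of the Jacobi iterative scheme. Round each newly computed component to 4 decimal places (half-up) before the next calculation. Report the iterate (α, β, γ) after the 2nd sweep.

(0.0470, 1.2143, -1.4918)

Iteration 1:
  α = (-6 - (-1)·1.0000 - (3)·1.0000) / (-7) = 1.1429
  β = (7 - (2)·1.0000 - (4)·1.0000) / (10) = 0.1000
  γ = (-9 - (1)·1.0000 - (3)·1.0000) / (7) = -1.8571
Iteration 2:
  α = (-6 - (-1)·0.1000 - (3)·-1.8571) / (-7) = 0.0470
  β = (7 - (2)·1.1429 - (4)·-1.8571) / (10) = 1.2143
  γ = (-9 - (1)·1.1429 - (3)·0.1000) / (7) = -1.4918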